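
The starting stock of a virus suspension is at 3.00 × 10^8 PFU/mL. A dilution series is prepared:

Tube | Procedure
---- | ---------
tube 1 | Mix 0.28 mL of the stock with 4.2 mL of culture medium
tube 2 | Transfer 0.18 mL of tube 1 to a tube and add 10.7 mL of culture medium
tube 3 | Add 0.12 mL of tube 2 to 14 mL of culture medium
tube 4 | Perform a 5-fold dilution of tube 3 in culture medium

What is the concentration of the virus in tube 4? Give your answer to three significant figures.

Step 1: 0.28 mL + 4.2 mL = 4.48 mL total → factor 4.48/0.28 = 16
Step 2: 0.18 mL + 10.7 mL = 10.88 mL total → factor 10.88/0.18 = 60.444
Step 3: 0.12 mL + 14 mL = 14.12 mL total → factor 14.12/0.12 = 117.67
Step 4: 5-fold → factor 5
Overall dilution factor = 16 × 60.444 × 117.67 × 5 = 5.6898 × 10^5
Final = 3.00 × 10^8 PFU/mL / 5.6898 × 10^5 = 527 PFU/mL

527 PFU/mL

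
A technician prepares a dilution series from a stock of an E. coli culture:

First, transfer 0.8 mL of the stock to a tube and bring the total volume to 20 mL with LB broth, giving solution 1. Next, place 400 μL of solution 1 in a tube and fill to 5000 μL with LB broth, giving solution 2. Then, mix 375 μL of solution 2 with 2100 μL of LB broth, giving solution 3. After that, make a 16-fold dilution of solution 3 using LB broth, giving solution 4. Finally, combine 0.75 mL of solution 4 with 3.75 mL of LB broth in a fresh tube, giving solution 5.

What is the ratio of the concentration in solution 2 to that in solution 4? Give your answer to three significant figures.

Step 1: 0.8 mL brought to 20 mL → factor 20/0.8 = 25
Step 2: 400 μL brought to 5000 μL → factor 5000/400 = 12.5
Step 3: 375 μL + 2100 μL = 2475 μL total → factor 2475/375 = 6.6
Step 4: 16-fold → factor 16
Dilution factor to solution 2 = 312.5; to solution 4 = 33000
[solution 2]/[solution 4] = (factor to solution 4)/(factor to solution 2) = 33000/312.5 = 106

106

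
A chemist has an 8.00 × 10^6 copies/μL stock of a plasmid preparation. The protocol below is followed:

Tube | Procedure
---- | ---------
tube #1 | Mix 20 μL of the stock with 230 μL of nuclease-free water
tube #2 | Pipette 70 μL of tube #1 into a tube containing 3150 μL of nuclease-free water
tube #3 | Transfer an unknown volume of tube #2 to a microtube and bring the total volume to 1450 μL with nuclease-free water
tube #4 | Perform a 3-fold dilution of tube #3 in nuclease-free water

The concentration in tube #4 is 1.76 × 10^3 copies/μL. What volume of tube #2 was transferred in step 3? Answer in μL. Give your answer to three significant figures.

Step 1: 20 μL + 230 μL = 250 μL total → factor 250/20 = 12.5
Step 2: 70 μL + 3150 μL = 3220 μL total → factor 3220/70 = 46
Step 3: v brought to 1450 μL → factor = 1450 μL/v
Step 4: 3-fold → factor 3
Product of known-step factors = 1725
Overall factor = 8.00 × 10^6 copies/μL / (1.76 × 10^3 copies/μL) = 4545.5
Step-3 factor = 4545.5 / 1725 = 2.635
v = 1450 μL / 2.635 = 550 μL

550 μL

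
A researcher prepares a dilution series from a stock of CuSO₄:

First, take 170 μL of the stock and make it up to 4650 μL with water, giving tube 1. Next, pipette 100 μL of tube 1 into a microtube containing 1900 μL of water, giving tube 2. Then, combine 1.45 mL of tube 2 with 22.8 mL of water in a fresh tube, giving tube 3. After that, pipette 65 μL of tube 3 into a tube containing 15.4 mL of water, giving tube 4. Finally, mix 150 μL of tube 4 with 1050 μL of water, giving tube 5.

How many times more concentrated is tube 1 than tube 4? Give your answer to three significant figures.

7.96 × 10^4

Step 1: 170 μL brought to 4650 μL → factor 4650/170 = 27.353
Step 2: 100 μL + 1900 μL = 2000 μL total → factor 2000/100 = 20
Step 3: 1.45 mL + 22.8 mL = 24.25 mL total → factor 24.25/1.45 = 16.724
Step 4: 65 μL + 15.4 mL = 15465 μL total → factor 15465/65 = 237.92
Dilution factor to tube 1 = 27.353; to tube 4 = 2.1768 × 10^6
[tube 1]/[tube 4] = (factor to tube 4)/(factor to tube 1) = 2.1768 × 10^6/27.353 = 7.96 × 10^4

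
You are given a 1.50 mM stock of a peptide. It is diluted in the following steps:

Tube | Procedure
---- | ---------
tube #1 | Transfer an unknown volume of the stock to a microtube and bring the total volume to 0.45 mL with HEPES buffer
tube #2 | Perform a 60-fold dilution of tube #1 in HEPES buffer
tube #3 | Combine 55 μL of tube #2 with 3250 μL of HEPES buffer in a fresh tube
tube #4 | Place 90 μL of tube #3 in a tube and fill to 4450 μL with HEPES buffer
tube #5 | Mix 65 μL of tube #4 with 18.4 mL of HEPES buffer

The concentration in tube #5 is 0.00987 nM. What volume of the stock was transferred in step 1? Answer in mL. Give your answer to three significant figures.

Step 1: v brought to 0.45 mL → factor = 0.45 mL/v
Step 2: 60-fold → factor 60
Step 3: 55 μL + 3250 μL = 3305 μL total → factor 3305/55 = 60.091
Step 4: 90 μL brought to 4450 μL → factor 4450/90 = 49.444
Step 5: 65 μL + 18.4 mL = 18465 μL total → factor 18465/65 = 284.08
Product of known-step factors = 5.0642 × 10^7
Overall factor = 1.50 mM / (0.00987 nM) = 1.5198 × 10^8
Step-1 factor = 1.5198 × 10^8 / 5.0642 × 10^7 = 3.001
v = 0.45 mL / 3.001 = 0.150 mL

0.150 mL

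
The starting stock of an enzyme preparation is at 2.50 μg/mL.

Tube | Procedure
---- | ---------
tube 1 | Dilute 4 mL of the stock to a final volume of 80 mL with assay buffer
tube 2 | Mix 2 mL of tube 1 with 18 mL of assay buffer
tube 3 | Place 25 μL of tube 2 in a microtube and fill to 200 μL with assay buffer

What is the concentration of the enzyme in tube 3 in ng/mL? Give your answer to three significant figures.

1.56 ng/mL

Step 1: 4 mL brought to 80 mL → factor 80/4 = 20
Step 2: 2 mL + 18 mL = 20 mL total → factor 20/2 = 10
Step 3: 25 μL brought to 200 μL → factor 200/25 = 8
Overall dilution factor = 20 × 10 × 8 = 1600
Final = 2.50 μg/mL / 1600 = 0.001563 μg/mL = 1.56 ng/mL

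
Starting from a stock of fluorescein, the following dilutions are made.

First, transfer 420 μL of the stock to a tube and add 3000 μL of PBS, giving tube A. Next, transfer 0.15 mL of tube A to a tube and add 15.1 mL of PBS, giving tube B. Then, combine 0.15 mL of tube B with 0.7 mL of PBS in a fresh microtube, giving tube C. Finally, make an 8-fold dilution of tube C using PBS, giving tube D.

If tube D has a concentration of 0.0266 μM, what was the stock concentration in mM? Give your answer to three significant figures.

0.998 mM

Step 1: 420 μL + 3000 μL = 3420 μL total → factor 3420/420 = 8.1429
Step 2: 0.15 mL + 15.1 mL = 15.25 mL total → factor 15.25/0.15 = 101.67
Step 3: 0.15 mL + 0.7 mL = 0.85 mL total → factor 0.85/0.15 = 5.6667
Step 4: 8-fold → factor 8
Overall dilution factor = 8.1429 × 101.67 × 5.6667 × 8 = 37530
Stock = 0.0266 μM × 37530 = 998.3 μM = 0.998 mM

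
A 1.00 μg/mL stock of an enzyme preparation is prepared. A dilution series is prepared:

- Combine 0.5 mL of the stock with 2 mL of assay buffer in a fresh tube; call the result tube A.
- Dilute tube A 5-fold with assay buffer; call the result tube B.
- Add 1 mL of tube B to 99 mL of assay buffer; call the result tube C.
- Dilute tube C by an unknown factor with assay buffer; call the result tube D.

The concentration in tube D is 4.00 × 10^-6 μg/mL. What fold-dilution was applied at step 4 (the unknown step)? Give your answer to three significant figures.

Step 1: 0.5 mL + 2 mL = 2.5 mL total → factor 2.5/0.5 = 5
Step 2: 5-fold → factor 5
Step 3: 1 mL + 99 mL = 100 mL total → factor 100/1 = 100
Step 4: unknown factor x
Product of known-step factors = 2500
Overall factor = 1.00 μg/mL / (4.00 × 10^-6 μg/mL) = 2.5 × 10^5
x = 2.5 × 10^5 / 2500 = 100

100-fold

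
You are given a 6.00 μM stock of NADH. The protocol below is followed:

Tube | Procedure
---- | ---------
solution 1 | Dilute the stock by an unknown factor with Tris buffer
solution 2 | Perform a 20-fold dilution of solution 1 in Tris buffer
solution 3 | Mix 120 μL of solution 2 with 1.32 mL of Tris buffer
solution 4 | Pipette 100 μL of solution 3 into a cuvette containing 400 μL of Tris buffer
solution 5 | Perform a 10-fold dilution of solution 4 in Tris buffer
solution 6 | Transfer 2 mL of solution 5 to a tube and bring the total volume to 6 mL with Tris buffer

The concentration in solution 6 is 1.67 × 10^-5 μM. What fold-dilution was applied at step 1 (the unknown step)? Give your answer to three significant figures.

Step 1: unknown factor x
Step 2: 20-fold → factor 20
Step 3: 120 μL + 1.32 mL = 1440 μL total → factor 1440/120 = 12
Step 4: 100 μL + 400 μL = 500 μL total → factor 500/100 = 5
Step 5: 10-fold → factor 10
Step 6: 2 mL brought to 6 mL → factor 6/2 = 3
Product of known-step factors = 36000
Overall factor = 6.00 μM / (1.67 × 10^-5 μM) = 3.5928 × 10^5
x = 3.5928 × 10^5 / 36000 = 9.98

9.98-fold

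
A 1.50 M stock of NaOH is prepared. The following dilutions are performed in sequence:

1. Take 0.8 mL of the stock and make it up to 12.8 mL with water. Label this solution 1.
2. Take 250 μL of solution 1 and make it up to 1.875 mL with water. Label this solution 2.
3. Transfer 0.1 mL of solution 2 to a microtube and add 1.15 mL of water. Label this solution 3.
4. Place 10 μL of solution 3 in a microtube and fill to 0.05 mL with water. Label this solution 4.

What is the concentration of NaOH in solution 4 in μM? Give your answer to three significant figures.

Step 1: 0.8 mL brought to 12.8 mL → factor 12.8/0.8 = 16
Step 2: 250 μL brought to 1.875 mL → factor 1875/250 = 7.5
Step 3: 0.1 mL + 1.15 mL = 1.25 mL total → factor 1.25/0.1 = 12.5
Step 4: 10 μL brought to 0.05 mL → factor 50/10 = 5
Overall dilution factor = 16 × 7.5 × 12.5 × 5 = 7500
Final = 1.50 M / 7500 = 0.0002000 M = 200 μM

200 μM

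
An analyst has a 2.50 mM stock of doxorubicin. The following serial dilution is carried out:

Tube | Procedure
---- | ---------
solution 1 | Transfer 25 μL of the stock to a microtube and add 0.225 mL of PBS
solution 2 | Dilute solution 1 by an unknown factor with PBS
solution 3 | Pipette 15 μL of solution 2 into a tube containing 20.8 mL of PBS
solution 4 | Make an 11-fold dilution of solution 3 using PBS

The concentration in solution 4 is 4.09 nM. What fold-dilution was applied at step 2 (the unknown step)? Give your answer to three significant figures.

4.00-fold

Step 1: 25 μL + 0.225 mL = 250 μL total → factor 250/25 = 10
Step 2: unknown factor x
Step 3: 15 μL + 20.8 mL = 20815 μL total → factor 20815/15 = 1387.7
Step 4: 11-fold → factor 11
Product of known-step factors = 1.5264 × 10^5
Overall factor = 2.50 mM / (4.09 nM) = 6.1125 × 10^5
x = 6.1125 × 10^5 / 1.5264 × 10^5 = 4.00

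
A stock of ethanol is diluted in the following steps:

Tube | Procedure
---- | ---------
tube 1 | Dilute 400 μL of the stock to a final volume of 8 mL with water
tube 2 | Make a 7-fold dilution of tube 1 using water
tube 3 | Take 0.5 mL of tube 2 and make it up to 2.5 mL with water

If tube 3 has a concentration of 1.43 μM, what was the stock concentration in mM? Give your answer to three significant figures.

Step 1: 400 μL brought to 8 mL → factor 8000/400 = 20
Step 2: 7-fold → factor 7
Step 3: 0.5 mL brought to 2.5 mL → factor 2.5/0.5 = 5
Overall dilution factor = 20 × 7 × 5 = 700
Stock = 1.43 μM × 700 = 1001 μM = 1.00 mM

1.00 mM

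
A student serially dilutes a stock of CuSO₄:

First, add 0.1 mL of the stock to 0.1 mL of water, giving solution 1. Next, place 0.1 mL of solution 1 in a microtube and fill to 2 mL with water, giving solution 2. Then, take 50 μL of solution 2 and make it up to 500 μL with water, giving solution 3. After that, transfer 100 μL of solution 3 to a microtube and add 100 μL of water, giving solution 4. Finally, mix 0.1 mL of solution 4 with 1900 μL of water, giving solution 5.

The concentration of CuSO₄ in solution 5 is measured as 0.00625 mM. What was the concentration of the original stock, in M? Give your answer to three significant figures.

Step 1: 0.1 mL + 0.1 mL = 0.2 mL total → factor 0.2/0.1 = 2
Step 2: 0.1 mL brought to 2 mL → factor 2/0.1 = 20
Step 3: 50 μL brought to 500 μL → factor 500/50 = 10
Step 4: 100 μL + 100 μL = 200 μL total → factor 200/100 = 2
Step 5: 0.1 mL + 1900 μL = 2 mL total → factor 2/0.1 = 20
Overall dilution factor = 2 × 20 × 10 × 2 × 20 = 16000
Stock = 0.00625 mM × 16000 = 100.0 mM = 0.100 M

0.100 M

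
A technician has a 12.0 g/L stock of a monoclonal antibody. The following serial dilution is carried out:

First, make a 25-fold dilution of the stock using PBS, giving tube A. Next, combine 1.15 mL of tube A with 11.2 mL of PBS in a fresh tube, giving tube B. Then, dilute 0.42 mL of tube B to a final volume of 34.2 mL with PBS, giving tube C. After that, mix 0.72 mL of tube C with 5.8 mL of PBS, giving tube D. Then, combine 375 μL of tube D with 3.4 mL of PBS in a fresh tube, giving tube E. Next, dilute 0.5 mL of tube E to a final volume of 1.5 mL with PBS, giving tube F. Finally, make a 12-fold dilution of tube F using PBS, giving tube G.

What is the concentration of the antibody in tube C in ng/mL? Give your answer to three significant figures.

Step 1: 25-fold → factor 25
Step 2: 1.15 mL + 11.2 mL = 12.35 mL total → factor 12.35/1.15 = 10.739
Step 3: 0.42 mL brought to 34.2 mL → factor 34.2/0.42 = 81.429
Dilution factor through tube C = 25 × 10.739 × 81.429 = 21862
[tube C] = 12.0 g/L / 21862 = 0.0005489 g/L = 549 ng/mL

549 ng/mL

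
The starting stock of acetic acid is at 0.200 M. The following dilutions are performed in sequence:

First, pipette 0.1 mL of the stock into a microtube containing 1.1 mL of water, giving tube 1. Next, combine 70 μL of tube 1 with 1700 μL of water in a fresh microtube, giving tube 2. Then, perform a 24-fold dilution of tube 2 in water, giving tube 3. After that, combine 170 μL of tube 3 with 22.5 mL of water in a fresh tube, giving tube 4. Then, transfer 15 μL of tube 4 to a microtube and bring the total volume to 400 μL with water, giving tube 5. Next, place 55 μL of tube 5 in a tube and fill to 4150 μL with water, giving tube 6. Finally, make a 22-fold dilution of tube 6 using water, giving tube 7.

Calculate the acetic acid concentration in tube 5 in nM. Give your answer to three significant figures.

Step 1: 0.1 mL + 1.1 mL = 1.2 mL total → factor 1.2/0.1 = 12
Step 2: 70 μL + 1700 μL = 1770 μL total → factor 1770/70 = 25.286
Step 3: 24-fold → factor 24
Step 4: 170 μL + 22.5 mL = 22670 μL total → factor 22670/170 = 133.35
Step 5: 15 μL brought to 400 μL → factor 400/15 = 26.667
Dilution factor through tube 5 = 12 × 25.286 × 24 × 133.35 × 26.667 = 2.5896 × 10^7
[tube 5] = 0.200 M / 2.5896 × 10^7 = 7.723 × 10^-9 M = 7.72 nM

7.72 nM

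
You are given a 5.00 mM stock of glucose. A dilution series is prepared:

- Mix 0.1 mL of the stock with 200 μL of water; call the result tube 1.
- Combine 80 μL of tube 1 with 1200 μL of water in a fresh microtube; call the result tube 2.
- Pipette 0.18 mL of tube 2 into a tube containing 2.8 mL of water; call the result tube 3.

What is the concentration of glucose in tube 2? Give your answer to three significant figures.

0.104 mM

Step 1: 0.1 mL + 200 μL = 0.3 mL total → factor 0.3/0.1 = 3
Step 2: 80 μL + 1200 μL = 1280 μL total → factor 1280/80 = 16
Dilution factor through tube 2 = 3 × 16 = 48
[tube 2] = 5.00 mM / 48 = 0.104 mM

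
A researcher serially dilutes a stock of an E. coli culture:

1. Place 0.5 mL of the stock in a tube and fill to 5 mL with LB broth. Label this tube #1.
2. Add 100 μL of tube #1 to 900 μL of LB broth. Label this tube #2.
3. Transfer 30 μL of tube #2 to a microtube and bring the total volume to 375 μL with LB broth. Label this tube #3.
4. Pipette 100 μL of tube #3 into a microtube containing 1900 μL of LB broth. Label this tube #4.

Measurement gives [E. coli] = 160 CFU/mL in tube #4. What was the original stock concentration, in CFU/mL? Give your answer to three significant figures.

Step 1: 0.5 mL brought to 5 mL → factor 5/0.5 = 10
Step 2: 100 μL + 900 μL = 1000 μL total → factor 1000/100 = 10
Step 3: 30 μL brought to 375 μL → factor 375/30 = 12.5
Step 4: 100 μL + 1900 μL = 2000 μL total → factor 2000/100 = 20
Overall dilution factor = 10 × 10 × 12.5 × 20 = 25000
Stock = 160 CFU/mL × 25000 = 4.00 × 10^6 CFU/mL

4.00 × 10^6 CFU/mL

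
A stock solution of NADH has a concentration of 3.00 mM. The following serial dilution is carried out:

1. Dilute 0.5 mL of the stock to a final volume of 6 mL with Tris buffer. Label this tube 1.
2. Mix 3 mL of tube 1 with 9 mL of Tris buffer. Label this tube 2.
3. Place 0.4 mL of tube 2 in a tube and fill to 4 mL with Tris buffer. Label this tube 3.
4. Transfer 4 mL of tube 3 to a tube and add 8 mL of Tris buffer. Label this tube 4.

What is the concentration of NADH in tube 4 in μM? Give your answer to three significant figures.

Step 1: 0.5 mL brought to 6 mL → factor 6/0.5 = 12
Step 2: 3 mL + 9 mL = 12 mL total → factor 12/3 = 4
Step 3: 0.4 mL brought to 4 mL → factor 4/0.4 = 10
Step 4: 4 mL + 8 mL = 12 mL total → factor 12/4 = 3
Overall dilution factor = 12 × 4 × 10 × 3 = 1440
Final = 3.00 mM / 1440 = 0.002083 mM = 2.08 μM

2.08 μM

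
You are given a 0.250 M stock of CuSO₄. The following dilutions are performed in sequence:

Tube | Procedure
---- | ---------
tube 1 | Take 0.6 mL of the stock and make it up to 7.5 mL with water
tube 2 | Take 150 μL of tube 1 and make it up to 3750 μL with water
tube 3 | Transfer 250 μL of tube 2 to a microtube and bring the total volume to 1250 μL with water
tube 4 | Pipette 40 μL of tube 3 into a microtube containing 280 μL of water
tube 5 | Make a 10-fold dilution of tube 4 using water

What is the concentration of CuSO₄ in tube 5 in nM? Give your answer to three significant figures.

2.00 × 10^3 nM

Step 1: 0.6 mL brought to 7.5 mL → factor 7.5/0.6 = 12.5
Step 2: 150 μL brought to 3750 μL → factor 3750/150 = 25
Step 3: 250 μL brought to 1250 μL → factor 1250/250 = 5
Step 4: 40 μL + 280 μL = 320 μL total → factor 320/40 = 8
Step 5: 10-fold → factor 10
Overall dilution factor = 12.5 × 25 × 5 × 8 × 10 = 1.25 × 10^5
Final = 0.250 M / 1.25 × 10^5 = 2.000 × 10^-6 M = 2.00 × 10^3 nM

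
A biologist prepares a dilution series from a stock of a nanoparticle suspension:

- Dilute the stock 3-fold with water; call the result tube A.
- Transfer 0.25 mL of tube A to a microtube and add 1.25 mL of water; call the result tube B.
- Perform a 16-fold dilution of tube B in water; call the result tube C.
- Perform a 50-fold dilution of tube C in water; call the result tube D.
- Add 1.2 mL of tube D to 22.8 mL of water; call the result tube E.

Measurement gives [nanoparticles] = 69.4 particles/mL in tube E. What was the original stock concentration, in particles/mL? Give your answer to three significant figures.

Step 1: 3-fold → factor 3
Step 2: 0.25 mL + 1.25 mL = 1.5 mL total → factor 1.5/0.25 = 6
Step 3: 16-fold → factor 16
Step 4: 50-fold → factor 50
Step 5: 1.2 mL + 22.8 mL = 24 mL total → factor 24/1.2 = 20
Overall dilution factor = 3 × 6 × 16 × 50 × 20 = 2.88 × 10^5
Stock = 69.4 particles/mL × 2.88 × 10^5 = 2.00 × 10^7 particles/mL

2.00 × 10^7 particles/mL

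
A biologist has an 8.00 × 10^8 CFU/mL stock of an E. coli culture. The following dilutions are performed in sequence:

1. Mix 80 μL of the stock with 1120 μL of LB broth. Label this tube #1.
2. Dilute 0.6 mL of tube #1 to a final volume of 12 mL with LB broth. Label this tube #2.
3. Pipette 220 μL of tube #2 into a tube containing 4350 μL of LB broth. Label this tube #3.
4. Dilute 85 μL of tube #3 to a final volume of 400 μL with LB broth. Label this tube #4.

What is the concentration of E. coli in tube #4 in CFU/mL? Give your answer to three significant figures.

Step 1: 80 μL + 1120 μL = 1200 μL total → factor 1200/80 = 15
Step 2: 0.6 mL brought to 12 mL → factor 12/0.6 = 20
Step 3: 220 μL + 4350 μL = 4570 μL total → factor 4570/220 = 20.773
Step 4: 85 μL brought to 400 μL → factor 400/85 = 4.7059
Overall dilution factor = 15 × 20 × 20.773 × 4.7059 = 29326
Final = 8.00 × 10^8 CFU/mL / 29326 = 2.73 × 10^4 CFU/mL

2.73 × 10^4 CFU/mL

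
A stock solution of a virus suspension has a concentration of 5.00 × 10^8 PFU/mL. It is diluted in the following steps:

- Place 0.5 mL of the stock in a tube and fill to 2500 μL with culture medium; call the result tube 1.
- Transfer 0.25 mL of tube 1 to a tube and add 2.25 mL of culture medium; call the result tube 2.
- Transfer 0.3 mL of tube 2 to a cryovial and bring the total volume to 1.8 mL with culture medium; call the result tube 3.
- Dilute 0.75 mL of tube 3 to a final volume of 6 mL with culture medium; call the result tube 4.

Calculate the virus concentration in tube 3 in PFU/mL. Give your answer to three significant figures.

1.67 × 10^6 PFU/mL

Step 1: 0.5 mL brought to 2500 μL → factor 2.5/0.5 = 5
Step 2: 0.25 mL + 2.25 mL = 2.5 mL total → factor 2.5/0.25 = 10
Step 3: 0.3 mL brought to 1.8 mL → factor 1.8/0.3 = 6
Dilution factor through tube 3 = 5 × 10 × 6 = 300
[tube 3] = 5.00 × 10^8 PFU/mL / 300 = 1.67 × 10^6 PFU/mL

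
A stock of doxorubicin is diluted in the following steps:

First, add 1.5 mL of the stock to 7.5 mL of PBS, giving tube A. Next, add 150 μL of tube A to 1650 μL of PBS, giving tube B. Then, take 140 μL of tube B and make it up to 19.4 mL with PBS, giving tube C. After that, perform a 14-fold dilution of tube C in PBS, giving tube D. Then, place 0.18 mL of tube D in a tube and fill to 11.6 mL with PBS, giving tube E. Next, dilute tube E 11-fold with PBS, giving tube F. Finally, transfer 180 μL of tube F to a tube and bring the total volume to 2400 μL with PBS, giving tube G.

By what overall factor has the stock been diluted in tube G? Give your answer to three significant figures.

1.32 × 10^9

Step 1: 1.5 mL + 7.5 mL = 9 mL total → factor 9/1.5 = 6
Step 2: 150 μL + 1650 μL = 1800 μL total → factor 1800/150 = 12
Step 3: 140 μL brought to 19.4 mL → factor 19400/140 = 138.57
Step 4: 14-fold → factor 14
Step 5: 0.18 mL brought to 11.6 mL → factor 11.6/0.18 = 64.444
Step 6: 11-fold → factor 11
Step 7: 180 μL brought to 2400 μL → factor 2400/180 = 13.333
Overall dilution factor = 6 × 12 × 138.57 × 14 × 64.444 × 11 × 13.333 = 1.3202 × 10^9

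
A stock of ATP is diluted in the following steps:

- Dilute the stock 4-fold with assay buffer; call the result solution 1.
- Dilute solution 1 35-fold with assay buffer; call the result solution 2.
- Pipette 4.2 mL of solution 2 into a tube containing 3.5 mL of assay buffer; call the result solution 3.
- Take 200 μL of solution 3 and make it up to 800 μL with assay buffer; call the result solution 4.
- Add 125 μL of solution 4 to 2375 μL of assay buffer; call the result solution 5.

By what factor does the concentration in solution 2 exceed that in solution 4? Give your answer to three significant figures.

Step 1: 4-fold → factor 4
Step 2: 35-fold → factor 35
Step 3: 4.2 mL + 3.5 mL = 7.7 mL total → factor 7.7/4.2 = 1.8333
Step 4: 200 μL brought to 800 μL → factor 800/200 = 4
Dilution factor to solution 2 = 140; to solution 4 = 1026.7
[solution 2]/[solution 4] = (factor to solution 4)/(factor to solution 2) = 1026.7/140 = 7.33

7.33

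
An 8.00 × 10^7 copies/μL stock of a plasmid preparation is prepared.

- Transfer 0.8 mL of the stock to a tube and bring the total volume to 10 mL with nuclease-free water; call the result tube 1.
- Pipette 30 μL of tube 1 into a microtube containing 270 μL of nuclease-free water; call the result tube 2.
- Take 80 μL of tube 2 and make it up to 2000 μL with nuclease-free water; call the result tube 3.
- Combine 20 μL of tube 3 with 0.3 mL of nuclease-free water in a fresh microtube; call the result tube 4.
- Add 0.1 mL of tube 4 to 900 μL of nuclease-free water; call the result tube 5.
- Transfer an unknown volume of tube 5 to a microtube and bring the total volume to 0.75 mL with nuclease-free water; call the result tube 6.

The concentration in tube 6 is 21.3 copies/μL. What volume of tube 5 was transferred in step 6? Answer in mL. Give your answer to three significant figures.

0.0998 mL

Step 1: 0.8 mL brought to 10 mL → factor 10/0.8 = 12.5
Step 2: 30 μL + 270 μL = 300 μL total → factor 300/30 = 10
Step 3: 80 μL brought to 2000 μL → factor 2000/80 = 25
Step 4: 20 μL + 0.3 mL = 320 μL total → factor 320/20 = 16
Step 5: 0.1 mL + 900 μL = 1 mL total → factor 1/0.1 = 10
Step 6: v brought to 0.75 mL → factor = 0.75 mL/v
Product of known-step factors = 5 × 10^5
Overall factor = 8.00 × 10^7 copies/μL / (21.3 copies/μL) = 3.7559 × 10^6
Step-6 factor = 3.7559 × 10^6 / 5 × 10^5 = 7.5117
v = 0.75 mL / 7.5117 = 0.0998 mL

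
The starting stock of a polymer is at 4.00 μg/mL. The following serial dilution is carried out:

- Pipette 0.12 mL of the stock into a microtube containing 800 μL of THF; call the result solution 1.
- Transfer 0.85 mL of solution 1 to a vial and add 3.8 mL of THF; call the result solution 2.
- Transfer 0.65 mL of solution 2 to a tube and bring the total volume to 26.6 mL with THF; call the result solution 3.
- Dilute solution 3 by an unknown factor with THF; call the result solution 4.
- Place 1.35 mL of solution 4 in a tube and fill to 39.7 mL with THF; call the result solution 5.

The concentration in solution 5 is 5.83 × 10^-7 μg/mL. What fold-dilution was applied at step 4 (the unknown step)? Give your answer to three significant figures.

136-fold

Step 1: 0.12 mL + 800 μL = 0.92 mL total → factor 0.92/0.12 = 7.6667
Step 2: 0.85 mL + 3.8 mL = 4.65 mL total → factor 4.65/0.85 = 5.4706
Step 3: 0.65 mL brought to 26.6 mL → factor 26.6/0.65 = 40.923
Step 4: unknown factor x
Step 5: 1.35 mL brought to 39.7 mL → factor 39.7/1.35 = 29.407
Product of known-step factors = 50474
Overall factor = 4.00 μg/mL / (5.83 × 10^-7 μg/mL) = 6.8611 × 10^6
x = 6.8611 × 10^6 / 50474 = 136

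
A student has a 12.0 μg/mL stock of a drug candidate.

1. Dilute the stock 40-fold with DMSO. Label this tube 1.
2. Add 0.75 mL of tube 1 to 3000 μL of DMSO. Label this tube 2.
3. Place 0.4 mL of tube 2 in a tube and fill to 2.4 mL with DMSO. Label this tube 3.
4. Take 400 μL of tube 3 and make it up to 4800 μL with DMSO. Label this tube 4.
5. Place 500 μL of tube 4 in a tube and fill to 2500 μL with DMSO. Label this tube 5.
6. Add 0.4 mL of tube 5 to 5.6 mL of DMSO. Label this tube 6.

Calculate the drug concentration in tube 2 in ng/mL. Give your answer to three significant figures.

Step 1: 40-fold → factor 40
Step 2: 0.75 mL + 3000 μL = 3.75 mL total → factor 3.75/0.75 = 5
Dilution factor through tube 2 = 40 × 5 = 200
[tube 2] = 12.0 μg/mL / 200 = 0.06000 μg/mL = 60.0 ng/mL

60.0 ng/mL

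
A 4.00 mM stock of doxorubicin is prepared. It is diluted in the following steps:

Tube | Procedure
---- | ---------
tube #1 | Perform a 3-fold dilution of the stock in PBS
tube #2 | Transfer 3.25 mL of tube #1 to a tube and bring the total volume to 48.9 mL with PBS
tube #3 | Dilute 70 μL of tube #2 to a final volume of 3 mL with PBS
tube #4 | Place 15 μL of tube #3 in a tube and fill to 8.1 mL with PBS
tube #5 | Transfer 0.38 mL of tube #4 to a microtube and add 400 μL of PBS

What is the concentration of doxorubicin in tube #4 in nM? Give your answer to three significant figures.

Step 1: 3-fold → factor 3
Step 2: 3.25 mL brought to 48.9 mL → factor 48.9/3.25 = 15.046
Step 3: 70 μL brought to 3 mL → factor 3000/70 = 42.857
Step 4: 15 μL brought to 8.1 mL → factor 8100/15 = 540
Dilution factor through tube #4 = 3 × 15.046 × 42.857 × 540 = 1.0446 × 10^6
[tube #4] = 4.00 mM / 1.0446 × 10^6 = 3.829 × 10^-6 mM = 3.83 nM

3.83 nM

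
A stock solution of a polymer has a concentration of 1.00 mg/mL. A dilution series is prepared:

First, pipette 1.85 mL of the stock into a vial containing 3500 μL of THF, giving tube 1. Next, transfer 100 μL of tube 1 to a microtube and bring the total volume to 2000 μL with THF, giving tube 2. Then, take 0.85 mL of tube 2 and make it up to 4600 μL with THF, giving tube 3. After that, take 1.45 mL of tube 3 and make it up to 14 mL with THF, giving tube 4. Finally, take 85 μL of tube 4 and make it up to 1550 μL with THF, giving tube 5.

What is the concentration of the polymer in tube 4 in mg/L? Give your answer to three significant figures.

Step 1: 1.85 mL + 3500 μL = 5.35 mL total → factor 5.35/1.85 = 2.8919
Step 2: 100 μL brought to 2000 μL → factor 2000/100 = 20
Step 3: 0.85 mL brought to 4600 μL → factor 4.6/0.85 = 5.4118
Step 4: 1.45 mL brought to 14 mL → factor 14/1.45 = 9.6552
Dilution factor through tube 4 = 2.8919 × 20 × 5.4118 × 9.6552 = 3022.1
[tube 4] = 1.00 mg/mL / 3022.1 = 0.0003309 mg/mL = 0.331 mg/L

0.331 mg/L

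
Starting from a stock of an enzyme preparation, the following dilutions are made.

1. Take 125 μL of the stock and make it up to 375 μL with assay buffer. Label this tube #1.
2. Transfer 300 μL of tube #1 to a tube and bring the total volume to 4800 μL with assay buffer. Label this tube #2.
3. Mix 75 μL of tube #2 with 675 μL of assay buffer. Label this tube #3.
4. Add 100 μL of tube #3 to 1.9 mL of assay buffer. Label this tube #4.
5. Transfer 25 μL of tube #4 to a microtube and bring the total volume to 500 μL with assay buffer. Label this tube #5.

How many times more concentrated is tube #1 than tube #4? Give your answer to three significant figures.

3.20 × 10^3

Step 1: 125 μL brought to 375 μL → factor 375/125 = 3
Step 2: 300 μL brought to 4800 μL → factor 4800/300 = 16
Step 3: 75 μL + 675 μL = 750 μL total → factor 750/75 = 10
Step 4: 100 μL + 1.9 mL = 2000 μL total → factor 2000/100 = 20
Dilution factor to tube #1 = 3; to tube #4 = 9600
[tube #1]/[tube #4] = (factor to tube #4)/(factor to tube #1) = 9600/3 = 3.20 × 10^3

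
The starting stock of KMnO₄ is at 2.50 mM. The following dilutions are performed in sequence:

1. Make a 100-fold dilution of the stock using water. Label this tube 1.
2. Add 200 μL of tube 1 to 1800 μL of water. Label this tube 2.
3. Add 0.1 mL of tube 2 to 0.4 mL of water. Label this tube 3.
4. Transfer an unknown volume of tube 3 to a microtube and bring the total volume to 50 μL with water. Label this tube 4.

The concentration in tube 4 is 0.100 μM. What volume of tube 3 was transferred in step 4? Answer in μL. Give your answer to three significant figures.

Step 1: 100-fold → factor 100
Step 2: 200 μL + 1800 μL = 2000 μL total → factor 2000/200 = 10
Step 3: 0.1 mL + 0.4 mL = 0.5 mL total → factor 0.5/0.1 = 5
Step 4: v brought to 50 μL → factor = 50 μL/v
Product of known-step factors = 5000
Overall factor = 2.50 mM / (0.100 μM) = 25000
Step-4 factor = 25000 / 5000 = 5
v = 50 μL / 5 = 10.0 μL

10.0 μL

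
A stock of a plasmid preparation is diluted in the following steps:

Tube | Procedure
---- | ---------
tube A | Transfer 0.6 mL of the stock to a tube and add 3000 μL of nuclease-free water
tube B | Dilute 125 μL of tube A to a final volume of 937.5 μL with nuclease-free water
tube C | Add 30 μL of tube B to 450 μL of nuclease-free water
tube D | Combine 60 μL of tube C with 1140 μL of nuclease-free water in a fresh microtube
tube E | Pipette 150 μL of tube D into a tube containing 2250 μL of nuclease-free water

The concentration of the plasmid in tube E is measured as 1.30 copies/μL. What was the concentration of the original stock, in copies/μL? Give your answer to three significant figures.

3.00 × 10^5 copies/μL

Step 1: 0.6 mL + 3000 μL = 3.6 mL total → factor 3.6/0.6 = 6
Step 2: 125 μL brought to 937.5 μL → factor 937.5/125 = 7.5
Step 3: 30 μL + 450 μL = 480 μL total → factor 480/30 = 16
Step 4: 60 μL + 1140 μL = 1200 μL total → factor 1200/60 = 20
Step 5: 150 μL + 2250 μL = 2400 μL total → factor 2400/150 = 16
Overall dilution factor = 6 × 7.5 × 16 × 20 × 16 = 2.304 × 10^5
Stock = 1.30 copies/μL × 2.304 × 10^5 = 3.00 × 10^5 copies/μL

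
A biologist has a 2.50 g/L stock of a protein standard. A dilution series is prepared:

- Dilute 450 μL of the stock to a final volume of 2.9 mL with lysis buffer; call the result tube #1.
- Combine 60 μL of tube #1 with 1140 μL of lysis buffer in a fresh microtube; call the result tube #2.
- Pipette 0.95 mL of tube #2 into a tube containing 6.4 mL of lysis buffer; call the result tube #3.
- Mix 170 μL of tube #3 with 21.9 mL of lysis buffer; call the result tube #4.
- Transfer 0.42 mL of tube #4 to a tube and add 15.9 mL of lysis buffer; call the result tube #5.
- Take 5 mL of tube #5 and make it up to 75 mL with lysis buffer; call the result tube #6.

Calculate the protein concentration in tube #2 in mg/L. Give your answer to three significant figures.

Step 1: 450 μL brought to 2.9 mL → factor 2900/450 = 6.4444
Step 2: 60 μL + 1140 μL = 1200 μL total → factor 1200/60 = 20
Dilution factor through tube #2 = 6.4444 × 20 = 128.89
[tube #2] = 2.50 g/L / 128.89 = 0.01940 g/L = 19.4 mg/L

19.4 mg/L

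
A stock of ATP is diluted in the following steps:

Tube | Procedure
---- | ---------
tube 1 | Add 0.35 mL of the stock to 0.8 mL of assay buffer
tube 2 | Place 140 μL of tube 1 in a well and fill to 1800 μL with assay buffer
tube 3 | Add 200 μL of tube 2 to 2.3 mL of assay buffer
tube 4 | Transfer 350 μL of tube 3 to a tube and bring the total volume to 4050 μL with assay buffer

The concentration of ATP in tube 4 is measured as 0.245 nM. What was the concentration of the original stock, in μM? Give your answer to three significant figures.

Step 1: 0.35 mL + 0.8 mL = 1.15 mL total → factor 1.15/0.35 = 3.2857
Step 2: 140 μL brought to 1800 μL → factor 1800/140 = 12.857
Step 3: 200 μL + 2.3 mL = 2500 μL total → factor 2500/200 = 12.5
Step 4: 350 μL brought to 4050 μL → factor 4050/350 = 11.571
Overall dilution factor = 3.2857 × 12.857 × 12.5 × 11.571 = 6110.4
Stock = 0.245 nM × 6110.4 = 1497 nM = 1.50 μM

1.50 μM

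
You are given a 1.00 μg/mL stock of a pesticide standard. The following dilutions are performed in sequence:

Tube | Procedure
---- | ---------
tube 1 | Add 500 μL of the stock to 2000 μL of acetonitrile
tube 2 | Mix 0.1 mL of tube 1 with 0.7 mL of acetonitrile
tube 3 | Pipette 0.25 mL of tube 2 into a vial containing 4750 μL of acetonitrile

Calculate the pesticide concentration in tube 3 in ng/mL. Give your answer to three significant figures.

1.25 ng/mL

Step 1: 500 μL + 2000 μL = 2500 μL total → factor 2500/500 = 5
Step 2: 0.1 mL + 0.7 mL = 0.8 mL total → factor 0.8/0.1 = 8
Step 3: 0.25 mL + 4750 μL = 5 mL total → factor 5/0.25 = 20
Dilution factor through tube 3 = 5 × 8 × 20 = 800
[tube 3] = 1.00 μg/mL / 800 = 0.001250 μg/mL = 1.25 ng/mL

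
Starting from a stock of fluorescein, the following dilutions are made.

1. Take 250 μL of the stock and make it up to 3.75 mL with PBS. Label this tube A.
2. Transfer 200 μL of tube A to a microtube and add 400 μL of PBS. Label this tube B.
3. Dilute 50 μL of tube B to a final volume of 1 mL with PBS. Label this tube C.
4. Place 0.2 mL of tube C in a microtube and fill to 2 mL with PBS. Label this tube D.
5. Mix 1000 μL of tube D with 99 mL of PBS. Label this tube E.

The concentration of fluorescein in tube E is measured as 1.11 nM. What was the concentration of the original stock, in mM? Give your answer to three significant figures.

Step 1: 250 μL brought to 3.75 mL → factor 3750/250 = 15
Step 2: 200 μL + 400 μL = 600 μL total → factor 600/200 = 3
Step 3: 50 μL brought to 1 mL → factor 1000/50 = 20
Step 4: 0.2 mL brought to 2 mL → factor 2/0.2 = 10
Step 5: 1000 μL + 99 mL = 1 × 10^5 μL total → factor 1 × 10^5/1000 = 100
Overall dilution factor = 15 × 3 × 20 × 10 × 100 = 9 × 10^5
Stock = 1.11 nM × 9 × 10^5 = 9.990 × 10^5 nM = 0.999 mM

0.999 mM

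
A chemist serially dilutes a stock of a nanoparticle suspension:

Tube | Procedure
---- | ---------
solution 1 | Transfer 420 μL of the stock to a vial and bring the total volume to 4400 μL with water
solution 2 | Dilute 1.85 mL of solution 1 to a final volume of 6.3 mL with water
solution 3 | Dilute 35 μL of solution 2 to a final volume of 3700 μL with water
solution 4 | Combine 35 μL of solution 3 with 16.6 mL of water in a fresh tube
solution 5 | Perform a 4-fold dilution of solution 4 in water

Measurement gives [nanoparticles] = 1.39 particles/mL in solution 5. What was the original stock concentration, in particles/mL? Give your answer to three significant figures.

Step 1: 420 μL brought to 4400 μL → factor 4400/420 = 10.476
Step 2: 1.85 mL brought to 6.3 mL → factor 6.3/1.85 = 3.4054
Step 3: 35 μL brought to 3700 μL → factor 3700/35 = 105.71
Step 4: 35 μL + 16.6 mL = 16635 μL total → factor 16635/35 = 475.29
Step 5: 4-fold → factor 4
Overall dilution factor = 10.476 × 3.4054 × 105.71 × 475.29 × 4 = 7.17 × 10^6
Stock = 1.39 particles/mL × 7.17 × 10^6 = 9.97 × 10^6 particles/mL

9.97 × 10^6 particles/mL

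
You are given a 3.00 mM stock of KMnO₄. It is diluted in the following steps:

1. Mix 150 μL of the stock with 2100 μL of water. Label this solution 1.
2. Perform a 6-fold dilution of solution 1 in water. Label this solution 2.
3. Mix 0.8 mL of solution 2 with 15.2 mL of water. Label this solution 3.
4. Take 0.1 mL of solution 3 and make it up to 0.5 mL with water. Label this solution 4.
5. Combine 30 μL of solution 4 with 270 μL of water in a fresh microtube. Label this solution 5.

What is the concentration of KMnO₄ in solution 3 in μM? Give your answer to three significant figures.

1.67 μM

Step 1: 150 μL + 2100 μL = 2250 μL total → factor 2250/150 = 15
Step 2: 6-fold → factor 6
Step 3: 0.8 mL + 15.2 mL = 16 mL total → factor 16/0.8 = 20
Dilution factor through solution 3 = 15 × 6 × 20 = 1800
[solution 3] = 3.00 mM / 1800 = 0.001667 mM = 1.67 μM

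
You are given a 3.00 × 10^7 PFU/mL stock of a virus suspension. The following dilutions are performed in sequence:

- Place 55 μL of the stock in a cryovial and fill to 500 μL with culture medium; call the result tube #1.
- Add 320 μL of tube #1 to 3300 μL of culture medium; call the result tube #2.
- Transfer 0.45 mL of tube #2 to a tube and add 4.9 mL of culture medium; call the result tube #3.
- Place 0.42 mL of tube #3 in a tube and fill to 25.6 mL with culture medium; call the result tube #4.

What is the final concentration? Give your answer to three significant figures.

Step 1: 55 μL brought to 500 μL → factor 500/55 = 9.0909
Step 2: 320 μL + 3300 μL = 3620 μL total → factor 3620/320 = 11.312
Step 3: 0.45 mL + 4.9 mL = 5.35 mL total → factor 5.35/0.45 = 11.889
Step 4: 0.42 mL brought to 25.6 mL → factor 25.6/0.42 = 60.952
Overall dilution factor = 9.0909 × 11.312 × 11.889 × 60.952 = 74524
Final = 3.00 × 10^7 PFU/mL / 74524 = 403 PFU/mL

403 PFU/mL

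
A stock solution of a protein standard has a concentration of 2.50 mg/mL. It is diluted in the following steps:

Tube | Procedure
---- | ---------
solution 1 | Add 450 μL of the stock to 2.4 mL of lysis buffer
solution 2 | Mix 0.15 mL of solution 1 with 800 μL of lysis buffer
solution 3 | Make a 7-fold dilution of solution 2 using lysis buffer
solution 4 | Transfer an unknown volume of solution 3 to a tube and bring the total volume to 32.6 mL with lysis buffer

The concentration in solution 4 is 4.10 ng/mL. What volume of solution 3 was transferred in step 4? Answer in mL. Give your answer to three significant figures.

0.0150 mL

Step 1: 450 μL + 2.4 mL = 2850 μL total → factor 2850/450 = 6.3333
Step 2: 0.15 mL + 800 μL = 0.95 mL total → factor 0.95/0.15 = 6.3333
Step 3: 7-fold → factor 7
Step 4: v brought to 32.6 mL → factor = 32.6 mL/v
Product of known-step factors = 280.78
Overall factor = 2.50 mg/mL / (4.10 ng/mL) = 6.0976 × 10^5
Step-4 factor = 6.0976 × 10^5 / 280.78 = 2171.7
v = 32.6 mL / 2171.7 = 0.0150 mL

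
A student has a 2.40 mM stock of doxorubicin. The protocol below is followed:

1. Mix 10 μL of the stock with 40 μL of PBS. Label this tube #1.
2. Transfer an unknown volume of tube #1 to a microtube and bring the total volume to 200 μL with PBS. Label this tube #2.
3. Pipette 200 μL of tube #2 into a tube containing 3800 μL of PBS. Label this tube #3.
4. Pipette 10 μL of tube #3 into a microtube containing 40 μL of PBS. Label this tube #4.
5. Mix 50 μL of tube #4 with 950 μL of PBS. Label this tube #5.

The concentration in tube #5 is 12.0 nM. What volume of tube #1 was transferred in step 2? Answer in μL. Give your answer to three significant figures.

10.0 μL

Step 1: 10 μL + 40 μL = 50 μL total → factor 50/10 = 5
Step 2: v brought to 200 μL → factor = 200 μL/v
Step 3: 200 μL + 3800 μL = 4000 μL total → factor 4000/200 = 20
Step 4: 10 μL + 40 μL = 50 μL total → factor 50/10 = 5
Step 5: 50 μL + 950 μL = 1000 μL total → factor 1000/50 = 20
Product of known-step factors = 10000
Overall factor = 2.40 mM / (12.0 nM) = 2 × 10^5
Step-2 factor = 2 × 10^5 / 10000 = 20
v = 200 μL / 20 = 10.0 μL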